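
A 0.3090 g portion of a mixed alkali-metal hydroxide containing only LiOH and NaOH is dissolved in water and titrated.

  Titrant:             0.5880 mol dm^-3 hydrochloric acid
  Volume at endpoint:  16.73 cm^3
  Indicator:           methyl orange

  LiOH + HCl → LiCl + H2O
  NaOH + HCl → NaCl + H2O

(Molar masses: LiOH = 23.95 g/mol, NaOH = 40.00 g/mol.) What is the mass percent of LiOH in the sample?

n(HCl) = 0.01673 × 0.5880 = 9.837 × 10^-3 mol
Let x = n(LiOH), y = n(NaOH).
Titrant: 1x + 1y = 9.837 × 10^-3;  mass: 23.95x + 40.00y = 0.3090
Solving, x = 5.264 × 10^-3 mol, y = 4.573 × 10^-3 mol
mass of LiOH = 5.264 × 10^-3 × 23.95 = 0.1261 g
% LiOH = 0.1261 / 0.3090 × 100 = 40.80 %

40.80 %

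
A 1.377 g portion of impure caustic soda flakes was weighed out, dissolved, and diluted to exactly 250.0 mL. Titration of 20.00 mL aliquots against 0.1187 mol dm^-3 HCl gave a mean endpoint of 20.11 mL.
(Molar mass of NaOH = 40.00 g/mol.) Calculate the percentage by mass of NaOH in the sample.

NaOH + HCl → NaCl + H2O
n(HCl) per titration = 0.02011 × 0.1187 = 2.387 × 10^-3 mol
n(NaOH) in each aliquot = 2.387 × 10^-3 mol (1:1 ratio)
n(NaOH) in the whole flask = 2.387 × 10^-3 × 250.0/20.00 = 0.02984 mol
mass of NaOH = 0.02984 × 40.00 = 1.194 g
% NaOH = 1.194 / 1.377 × 100 = 86.68 %

86.68 %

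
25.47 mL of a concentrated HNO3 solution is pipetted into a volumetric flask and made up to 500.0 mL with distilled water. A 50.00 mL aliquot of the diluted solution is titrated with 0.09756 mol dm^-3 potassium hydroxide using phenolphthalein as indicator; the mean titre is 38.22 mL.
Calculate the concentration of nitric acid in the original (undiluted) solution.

HNO3 + KOH → KNO3 + H2O
n(KOH) = 0.03822 × 0.09756 = 3.729 × 10^-3 mol
n(HNO3) in the aliquot = 3.729 × 10^-3 mol (1:1 ratio)
[HNO3]_dilute = 3.729 × 10^-3 / 0.05000 = 0.07457 mol/L
Dilution factor = 500.0 / 25.47 = 19.63
[HNO3]_stock = 0.07457 × 19.63 = 1.464 mol/L

1.464 mol/L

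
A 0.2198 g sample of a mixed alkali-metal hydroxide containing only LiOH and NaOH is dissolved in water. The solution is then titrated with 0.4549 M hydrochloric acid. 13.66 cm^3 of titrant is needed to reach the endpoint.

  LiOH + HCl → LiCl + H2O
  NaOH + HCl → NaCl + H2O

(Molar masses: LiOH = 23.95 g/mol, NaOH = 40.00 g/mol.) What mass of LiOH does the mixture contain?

n(HCl) = 0.01366 × 0.4549 = 6.214 × 10^-3 mol
Let x = n(LiOH), y = n(NaOH).
Titrant: 1x + 1y = 6.214 × 10^-3;  mass: 23.95x + 40.00y = 0.2198
Solving, x = 1.792 × 10^-3 mol, y = 4.422 × 10^-3 mol
mass of LiOH = 1.792 × 10^-3 × 23.95 = 0.04291 g

0.04291 g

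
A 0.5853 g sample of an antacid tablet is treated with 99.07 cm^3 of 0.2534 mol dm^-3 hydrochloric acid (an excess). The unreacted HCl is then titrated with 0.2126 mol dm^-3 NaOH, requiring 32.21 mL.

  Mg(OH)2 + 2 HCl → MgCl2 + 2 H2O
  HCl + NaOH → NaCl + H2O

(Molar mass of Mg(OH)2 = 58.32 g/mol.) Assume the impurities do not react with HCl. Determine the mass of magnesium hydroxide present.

n(HCl) added = 0.09907 × 0.2534 = 0.02510 mol
n(NaOH) used in back-titration = 0.03221 × 0.2126 = 6.848 × 10^-3 mol
n(HCl) left over = 6.848 × 10^-3 mol (1:1 ratio)
n(HCl) consumed by analyte = 0.02510 − 6.848 × 10^-3 = 0.01826 mol
From the 1:2 ratio, n(Mg(OH)2) = 1/2 × 0.01826 = 9.128 × 10^-3 mol
mass of Mg(OH)2 = 9.128 × 10^-3 × 58.32 = 0.5324 g

0.5324 g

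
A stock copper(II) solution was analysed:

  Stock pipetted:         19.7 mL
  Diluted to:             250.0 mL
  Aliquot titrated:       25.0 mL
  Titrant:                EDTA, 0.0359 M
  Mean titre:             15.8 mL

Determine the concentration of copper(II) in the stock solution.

Cu^2+ + EDTA^4- → [Cu(EDTA)]^2-
n(EDTA) = 0.0158 × 0.0359 = 5.67 × 10^-4 mol
n(Cu2+) in the aliquot = 5.67 × 10^-4 mol (1:1 ratio)
[Cu2+]_dilute = 5.67 × 10^-4 / 0.0250 = 0.0227 mol/L
Dilution factor = 250.0 / 19.7 = 12.69
[Cu2+]_stock = 0.0227 × 12.69 = 0.288 mol/L

0.288 M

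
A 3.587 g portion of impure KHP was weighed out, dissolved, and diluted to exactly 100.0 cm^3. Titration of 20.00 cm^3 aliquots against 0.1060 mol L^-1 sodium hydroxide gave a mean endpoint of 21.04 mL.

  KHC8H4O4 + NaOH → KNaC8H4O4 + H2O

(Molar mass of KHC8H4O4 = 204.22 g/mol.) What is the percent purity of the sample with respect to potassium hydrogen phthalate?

n(NaOH) per titration = 0.02104 × 0.1060 = 2.230 × 10^-3 mol
n(KHC8H4O4) in each aliquot = 2.230 × 10^-3 mol (1:1 ratio)
n(KHC8H4O4) in the whole flask = 2.230 × 10^-3 × 100.0/20.00 = 0.01115 mol
mass of KHC8H4O4 = 0.01115 × 204.22 = 2.277 g
% KHC8H4O4 = 2.277 / 3.587 × 100 = 63.49 %

63.49 %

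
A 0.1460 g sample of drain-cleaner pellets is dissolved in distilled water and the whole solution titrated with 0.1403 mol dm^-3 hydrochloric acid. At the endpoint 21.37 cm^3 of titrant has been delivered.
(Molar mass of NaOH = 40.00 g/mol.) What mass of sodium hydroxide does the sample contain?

NaOH + HCl → NaCl + H2O
n(HCl) = 0.02137 L × 0.1403 mol/L = 2.998 × 10^-3 mol
n(NaOH) = 2.998 × 10^-3 mol (1:1 ratio)
mass of NaOH = 2.998 × 10^-3 × 40.00 g/mol = 0.1199 g

0.1199 g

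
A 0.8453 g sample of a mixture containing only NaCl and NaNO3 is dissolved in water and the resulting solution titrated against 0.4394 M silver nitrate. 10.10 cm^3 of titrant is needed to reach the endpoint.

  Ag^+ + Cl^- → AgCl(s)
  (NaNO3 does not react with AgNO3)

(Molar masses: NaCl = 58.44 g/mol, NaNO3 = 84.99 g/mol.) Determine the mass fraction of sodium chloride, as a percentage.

n(AgNO3) = 0.01010 × 0.4394 = 4.438 × 10^-3 mol
Let x = n(NaCl), y = n(NaNO3).
Titrant: 1x = 4.438 × 10^-3;  mass: 58.44x + 84.99y = 0.8453
Solving, x = 4.438 × 10^-3 mol, y = 6.894 × 10^-3 mol
mass of NaCl = 4.438 × 10^-3 × 58.44 = 0.2594 g
% NaCl = 0.2594 / 0.8453 × 100 = 30.68 %

30.68 %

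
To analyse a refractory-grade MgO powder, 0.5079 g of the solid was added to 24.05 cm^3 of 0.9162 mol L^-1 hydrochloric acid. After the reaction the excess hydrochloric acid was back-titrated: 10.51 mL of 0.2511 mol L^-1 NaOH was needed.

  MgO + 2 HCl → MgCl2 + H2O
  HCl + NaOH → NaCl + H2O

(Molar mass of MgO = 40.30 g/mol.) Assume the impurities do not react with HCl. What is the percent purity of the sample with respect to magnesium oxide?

76.95 %

n(HCl) added = 0.02405 × 0.9162 = 0.02203 mol
n(NaOH) used in back-titration = 0.01051 × 0.2511 = 2.639 × 10^-3 mol
n(HCl) left over = 2.639 × 10^-3 mol (1:1 ratio)
n(HCl) consumed by analyte = 0.02203 − 2.639 × 10^-3 = 0.01940 mol
From the 1:2 ratio, n(MgO) = 1/2 × 0.01940 = 9.698 × 10^-3 mol
mass of MgO = 9.698 × 10^-3 × 40.30 = 0.3908 g
% MgO = 0.3908 / 0.5079 × 100 = 76.95 %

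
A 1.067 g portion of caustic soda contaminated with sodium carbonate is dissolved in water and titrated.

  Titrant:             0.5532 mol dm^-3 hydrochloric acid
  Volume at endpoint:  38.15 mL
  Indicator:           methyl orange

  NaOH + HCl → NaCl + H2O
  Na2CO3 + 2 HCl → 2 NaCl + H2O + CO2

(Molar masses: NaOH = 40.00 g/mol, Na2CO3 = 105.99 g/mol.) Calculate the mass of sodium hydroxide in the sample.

n(HCl) = 0.03815 × 0.5532 = 0.02110 mol
Let x = n(NaOH), y = n(Na2CO3).
Titrant: 1x + 2y = 0.02110;  mass: 40.00x + 105.99y = 1.067
Solving, x = 3.958 × 10^-3 mol, y = 8.573 × 10^-3 mol
mass of NaOH = 3.958 × 10^-3 × 40.00 = 0.1583 g

0.1583 g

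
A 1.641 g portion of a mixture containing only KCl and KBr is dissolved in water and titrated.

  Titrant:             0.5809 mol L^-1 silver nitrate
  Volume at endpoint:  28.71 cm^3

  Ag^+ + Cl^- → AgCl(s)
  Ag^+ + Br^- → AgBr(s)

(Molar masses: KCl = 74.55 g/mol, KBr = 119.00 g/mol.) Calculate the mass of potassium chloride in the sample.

0.5763 g

n(AgNO3) = 0.02871 × 0.5809 = 0.01668 mol
Let x = n(KCl), y = n(KBr).
Titrant: 1x + 1y = 0.01668;  mass: 74.55x + 119.00y = 1.641
Solving, x = 7.731 × 10^-3 mol, y = 8.947 × 10^-3 mol
mass of KCl = 7.731 × 10^-3 × 74.55 = 0.5763 g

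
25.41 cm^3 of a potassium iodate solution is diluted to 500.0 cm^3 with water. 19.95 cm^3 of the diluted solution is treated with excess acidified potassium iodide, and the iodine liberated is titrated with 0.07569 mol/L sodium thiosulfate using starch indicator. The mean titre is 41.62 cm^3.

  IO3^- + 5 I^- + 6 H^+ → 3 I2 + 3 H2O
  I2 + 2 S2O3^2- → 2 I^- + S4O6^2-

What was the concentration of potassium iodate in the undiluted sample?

0.5179 mol/L

n(S2O3^2-) = 0.04162 × 0.07569 = 3.150 × 10^-3 mol
n(I2) = n(S2O3^2-)/2 = 1.575 × 10^-3 mol
From the 1:3 ratio, n(IO3^-) in the aliquot = 1/3 × 1.575 × 10^-3 = 5.250 × 10^-4 mol
[IO3^-]_dilute = 5.250 × 10^-4 / 0.01995 = 0.02632 mol/L
[IO3^-]_original = 0.02632 × 500.0/25.41 = 0.5179 mol/L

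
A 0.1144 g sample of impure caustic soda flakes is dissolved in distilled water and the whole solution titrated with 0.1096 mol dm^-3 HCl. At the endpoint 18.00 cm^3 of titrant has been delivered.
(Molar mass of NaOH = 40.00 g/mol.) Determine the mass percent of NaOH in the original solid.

68.98 %

NaOH + HCl → NaCl + H2O
n(HCl) = 0.01800 L × 0.1096 mol/L = 1.973 × 10^-3 mol
n(NaOH) = 1.973 × 10^-3 mol (1:1 ratio)
mass of NaOH = 1.973 × 10^-3 × 40.00 g/mol = 0.07891 g
% NaOH = 0.07891 / 0.1144 × 100 = 68.98 %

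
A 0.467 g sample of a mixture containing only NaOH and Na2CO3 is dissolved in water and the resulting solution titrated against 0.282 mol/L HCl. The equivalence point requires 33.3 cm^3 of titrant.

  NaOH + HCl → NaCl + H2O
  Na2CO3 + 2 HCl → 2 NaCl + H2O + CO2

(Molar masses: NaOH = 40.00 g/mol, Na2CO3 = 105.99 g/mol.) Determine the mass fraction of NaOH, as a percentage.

20.2 %

n(HCl) = 0.0333 × 0.282 = 9.39 × 10^-3 mol
Let x = n(NaOH), y = n(Na2CO3).
Titrant: 1x + 2y = 9.39 × 10^-3;  mass: 40.00x + 105.99y = 0.467
Solving, x = 2.36 × 10^-3 mol, y = 3.52 × 10^-3 mol
mass of NaOH = 2.36 × 10^-3 × 40.00 = 0.0944 g
% NaOH = 0.0944 / 0.467 × 100 = 20.2 %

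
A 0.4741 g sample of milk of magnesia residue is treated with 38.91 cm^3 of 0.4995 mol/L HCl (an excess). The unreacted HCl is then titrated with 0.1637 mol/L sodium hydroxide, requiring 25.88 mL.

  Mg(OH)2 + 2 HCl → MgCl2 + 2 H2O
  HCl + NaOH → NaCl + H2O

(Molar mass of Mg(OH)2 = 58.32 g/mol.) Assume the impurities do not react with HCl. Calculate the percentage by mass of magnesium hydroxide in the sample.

n(HCl) added = 0.03891 × 0.4995 = 0.01944 mol
n(NaOH) used in back-titration = 0.02588 × 0.1637 = 4.237 × 10^-3 mol
n(HCl) left over = 4.237 × 10^-3 mol (1:1 ratio)
n(HCl) consumed by analyte = 0.01944 − 4.237 × 10^-3 = 0.01520 mol
From the 1:2 ratio, n(Mg(OH)2) = 1/2 × 0.01520 = 7.599 × 10^-3 mol
mass of Mg(OH)2 = 7.599 × 10^-3 × 58.32 = 0.4432 g
% Mg(OH)2 = 0.4432 / 0.4741 × 100 = 93.48 %

93.48 %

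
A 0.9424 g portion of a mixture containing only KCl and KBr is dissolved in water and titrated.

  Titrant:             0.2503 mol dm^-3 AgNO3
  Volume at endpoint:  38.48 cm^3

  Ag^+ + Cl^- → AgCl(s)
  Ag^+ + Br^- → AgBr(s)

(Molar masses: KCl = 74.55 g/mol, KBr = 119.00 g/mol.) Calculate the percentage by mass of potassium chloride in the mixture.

n(AgNO3) = 0.03848 × 0.2503 = 9.632 × 10^-3 mol
Let x = n(KCl), y = n(KBr).
Titrant: 1x + 1y = 9.632 × 10^-3;  mass: 74.55x + 119.00y = 0.9424
Solving, x = 4.584 × 10^-3 mol, y = 5.048 × 10^-3 mol
mass of KCl = 4.584 × 10^-3 × 74.55 = 0.3417 g
% KCl = 0.3417 / 0.9424 × 100 = 36.26 %

36.26 %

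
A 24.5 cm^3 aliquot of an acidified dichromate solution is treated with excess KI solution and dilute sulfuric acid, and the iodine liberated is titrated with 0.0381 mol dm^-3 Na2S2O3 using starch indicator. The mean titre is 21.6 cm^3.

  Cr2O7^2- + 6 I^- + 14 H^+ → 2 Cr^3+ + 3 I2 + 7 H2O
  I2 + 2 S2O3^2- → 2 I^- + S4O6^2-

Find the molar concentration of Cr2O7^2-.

0.00560 mol/L

n(S2O3^2-) = 0.0216 × 0.0381 = 8.23 × 10^-4 mol
n(I2) = n(S2O3^2-)/2 = 4.11 × 10^-4 mol
From the 1:3 ratio, n(Cr2O7^2-) in the aliquot = 1/3 × 4.11 × 10^-4 = 1.37 × 10^-4 mol
[Cr2O7^2-] = 1.37 × 10^-4 / 0.0245 = 0.00560 mol/L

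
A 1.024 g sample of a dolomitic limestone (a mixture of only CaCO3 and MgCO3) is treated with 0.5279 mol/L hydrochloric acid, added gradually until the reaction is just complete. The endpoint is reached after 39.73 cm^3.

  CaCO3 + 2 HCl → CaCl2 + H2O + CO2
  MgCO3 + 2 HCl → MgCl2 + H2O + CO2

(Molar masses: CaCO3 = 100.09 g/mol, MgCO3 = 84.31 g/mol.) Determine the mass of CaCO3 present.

n(HCl) = 0.03973 × 0.5279 = 0.02097 mol
Let x = n(CaCO3), y = n(MgCO3).
Titrant: 2x + 2y = 0.02097;  mass: 100.09x + 84.31y = 1.024
Solving, x = 8.863 × 10^-3 mol, y = 1.623 × 10^-3 mol
mass of CaCO3 = 8.863 × 10^-3 × 100.09 = 0.8871 g

0.8871 g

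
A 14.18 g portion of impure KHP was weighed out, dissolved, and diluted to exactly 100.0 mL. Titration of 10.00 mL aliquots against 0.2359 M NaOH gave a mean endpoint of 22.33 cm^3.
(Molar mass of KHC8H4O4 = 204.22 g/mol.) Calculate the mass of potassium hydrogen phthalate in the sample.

10.76 g

KHC8H4O4 + NaOH → KNaC8H4O4 + H2O
n(NaOH) per titration = 0.02233 × 0.2359 = 5.268 × 10^-3 mol
n(KHC8H4O4) in each aliquot = 5.268 × 10^-3 mol (1:1 ratio)
n(KHC8H4O4) in the whole flask = 5.268 × 10^-3 × 100.0/10.00 = 0.05268 mol
mass of KHC8H4O4 = 0.05268 × 204.22 = 10.76 g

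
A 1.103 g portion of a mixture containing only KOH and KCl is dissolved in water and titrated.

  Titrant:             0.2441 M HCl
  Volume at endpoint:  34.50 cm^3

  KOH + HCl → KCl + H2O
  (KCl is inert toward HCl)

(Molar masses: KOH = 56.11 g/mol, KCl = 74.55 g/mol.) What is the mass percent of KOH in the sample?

n(HCl) = 0.03450 × 0.2441 = 8.421 × 10^-3 mol
Let x = n(KOH), y = n(KCl).
Titrant: 1x = 8.421 × 10^-3;  mass: 56.11x + 74.55y = 1.103
Solving, x = 8.421 × 10^-3 mol, y = 8.457 × 10^-3 mol
mass of KOH = 8.421 × 10^-3 × 56.11 = 0.4725 g
% KOH = 0.4725 / 1.103 × 100 = 42.84 %

42.84 %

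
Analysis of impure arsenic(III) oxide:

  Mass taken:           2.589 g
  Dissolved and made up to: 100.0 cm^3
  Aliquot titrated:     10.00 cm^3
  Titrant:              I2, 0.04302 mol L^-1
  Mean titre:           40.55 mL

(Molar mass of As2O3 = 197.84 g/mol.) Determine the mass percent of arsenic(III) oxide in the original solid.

As2O3 + 2 I2 + 2 H2O → As2O5 + 4 HI
n(I2) per titration = 0.04055 × 0.04302 = 1.744 × 10^-3 mol
From the 1:2 ratio, n(As2O3) in each aliquot = 1/2 × 1.744 × 10^-3 = 8.722 × 10^-4 mol
n(As2O3) in the whole flask = 8.722 × 10^-4 × 100.0/10.00 = 8.722 × 10^-3 mol
mass of As2O3 = 8.722 × 10^-3 × 197.84 = 1.726 g
% As2O3 = 1.726 / 2.589 × 100 = 66.65 %

66.65 %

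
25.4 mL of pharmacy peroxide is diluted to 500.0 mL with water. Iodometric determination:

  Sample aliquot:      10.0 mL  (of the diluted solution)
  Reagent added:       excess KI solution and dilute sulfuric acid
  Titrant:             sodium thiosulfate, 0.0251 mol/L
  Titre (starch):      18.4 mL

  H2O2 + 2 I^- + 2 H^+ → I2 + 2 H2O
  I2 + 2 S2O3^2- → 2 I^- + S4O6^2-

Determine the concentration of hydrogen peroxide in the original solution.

n(S2O3^2-) = 0.0184 × 0.0251 = 4.62 × 10^-4 mol
n(I2) = n(S2O3^2-)/2 = 2.31 × 10^-4 mol
n(H2O2) in the aliquot = 2.31 × 10^-4 mol (1:1 ratio)
[H2O2]_dilute = 2.31 × 10^-4 / 0.0100 = 0.0231 mol/L
[H2O2]_original = 0.0231 × 500.0/25.4 = 0.455 mol/L

0.455 mol/L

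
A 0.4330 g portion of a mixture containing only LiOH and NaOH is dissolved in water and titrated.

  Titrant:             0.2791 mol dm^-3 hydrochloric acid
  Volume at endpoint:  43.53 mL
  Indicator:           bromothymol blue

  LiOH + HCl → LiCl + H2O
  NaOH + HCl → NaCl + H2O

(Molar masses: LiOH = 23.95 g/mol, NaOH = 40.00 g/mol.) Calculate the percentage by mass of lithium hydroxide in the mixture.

n(HCl) = 0.04353 × 0.2791 = 0.01215 mol
Let x = n(LiOH), y = n(NaOH).
Titrant: 1x + 1y = 0.01215;  mass: 23.95x + 40.00y = 0.4330
Solving, x = 3.300 × 10^-3 mol, y = 8.849 × 10^-3 mol
mass of LiOH = 3.300 × 10^-3 × 23.95 = 0.07904 g
% LiOH = 0.07904 / 0.4330 × 100 = 18.25 %

18.25 %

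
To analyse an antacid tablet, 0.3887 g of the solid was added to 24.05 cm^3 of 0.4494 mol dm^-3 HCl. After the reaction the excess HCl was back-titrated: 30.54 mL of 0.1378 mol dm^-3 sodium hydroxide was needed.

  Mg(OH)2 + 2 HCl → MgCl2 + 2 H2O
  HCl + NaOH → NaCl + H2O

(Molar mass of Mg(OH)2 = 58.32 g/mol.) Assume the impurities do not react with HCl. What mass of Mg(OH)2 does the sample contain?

n(HCl) added = 0.02405 × 0.4494 = 0.01081 mol
n(NaOH) used in back-titration = 0.03054 × 0.1378 = 4.208 × 10^-3 mol
n(HCl) left over = 4.208 × 10^-3 mol (1:1 ratio)
n(HCl) consumed by analyte = 0.01081 − 4.208 × 10^-3 = 6.600 × 10^-3 mol
From the 1:2 ratio, n(Mg(OH)2) = 1/2 × 6.600 × 10^-3 = 3.300 × 10^-3 mol
mass of Mg(OH)2 = 3.300 × 10^-3 × 58.32 = 0.1924 g

0.1924 g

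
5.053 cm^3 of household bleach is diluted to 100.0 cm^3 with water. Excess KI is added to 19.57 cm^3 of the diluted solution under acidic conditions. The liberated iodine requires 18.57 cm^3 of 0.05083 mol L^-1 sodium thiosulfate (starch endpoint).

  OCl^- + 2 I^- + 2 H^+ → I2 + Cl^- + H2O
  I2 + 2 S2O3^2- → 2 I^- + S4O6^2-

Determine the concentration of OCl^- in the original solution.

n(S2O3^2-) = 0.01857 × 0.05083 = 9.439 × 10^-4 mol
n(I2) = n(S2O3^2-)/2 = 4.720 × 10^-4 mol
n(OCl^-) in the aliquot = 4.720 × 10^-4 mol (1:1 ratio)
[OCl^-]_dilute = 4.720 × 10^-4 / 0.01957 = 0.02412 mol/L
[OCl^-]_original = 0.02412 × 100.0/5.053 = 0.4773 mol/L

0.4773 mol/L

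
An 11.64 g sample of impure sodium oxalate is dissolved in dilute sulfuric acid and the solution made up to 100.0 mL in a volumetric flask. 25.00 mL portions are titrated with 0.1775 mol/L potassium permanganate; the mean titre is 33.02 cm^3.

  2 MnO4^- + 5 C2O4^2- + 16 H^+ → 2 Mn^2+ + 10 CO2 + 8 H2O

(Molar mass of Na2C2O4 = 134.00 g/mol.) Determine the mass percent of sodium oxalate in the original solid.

n(KMnO4) per titration = 0.03302 × 0.1775 = 5.861 × 10^-3 mol
From the 5:2 ratio, n(Na2C2O4) in each aliquot = 5/2 × 5.861 × 10^-3 = 0.01465 mol
n(Na2C2O4) in the whole flask = 0.01465 × 100.0/25.00 = 0.05861 mol
mass of Na2C2O4 = 0.05861 × 134.00 = 7.854 g
% Na2C2O4 = 7.854 / 11.64 × 100 = 67.47 %

67.47 %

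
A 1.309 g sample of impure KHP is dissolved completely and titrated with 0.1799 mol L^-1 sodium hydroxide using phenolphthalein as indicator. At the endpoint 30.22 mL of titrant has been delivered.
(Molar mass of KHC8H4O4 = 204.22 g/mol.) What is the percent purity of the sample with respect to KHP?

KHC8H4O4 + NaOH → KNaC8H4O4 + H2O
n(NaOH) = 0.03022 L × 0.1799 mol/L = 5.437 × 10^-3 mol
n(KHC8H4O4) = 5.437 × 10^-3 mol (1:1 ratio)
mass of KHC8H4O4 = 5.437 × 10^-3 × 204.22 g/mol = 1.110 g
% KHC8H4O4 = 1.110 / 1.309 × 100 = 84.82 %

84.82 %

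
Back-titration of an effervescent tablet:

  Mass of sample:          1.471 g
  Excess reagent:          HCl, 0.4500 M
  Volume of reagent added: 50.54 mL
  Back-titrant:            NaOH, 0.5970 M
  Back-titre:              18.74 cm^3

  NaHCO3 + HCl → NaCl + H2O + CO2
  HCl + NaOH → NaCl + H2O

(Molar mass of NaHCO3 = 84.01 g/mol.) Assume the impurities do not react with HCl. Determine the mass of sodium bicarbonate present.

0.9708 g

n(HCl) added = 0.05054 × 0.4500 = 0.02274 mol
n(NaOH) used in back-titration = 0.01874 × 0.5970 = 0.01119 mol
n(HCl) left over = 0.01119 mol (1:1 ratio)
n(HCl) consumed by analyte = 0.02274 − 0.01119 = 0.01156 mol
n(NaHCO3) = 0.01156 mol (1:1 ratio)
mass of NaHCO3 = 0.01156 × 84.01 = 0.9708 g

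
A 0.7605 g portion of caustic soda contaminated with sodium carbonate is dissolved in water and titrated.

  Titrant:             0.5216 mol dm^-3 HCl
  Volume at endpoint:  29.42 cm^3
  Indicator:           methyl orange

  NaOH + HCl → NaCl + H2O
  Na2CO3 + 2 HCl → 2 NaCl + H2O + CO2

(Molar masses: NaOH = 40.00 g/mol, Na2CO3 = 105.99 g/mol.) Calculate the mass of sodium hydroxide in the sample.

0.1623 g

n(HCl) = 0.02942 × 0.5216 = 0.01535 mol
Let x = n(NaOH), y = n(Na2CO3).
Titrant: 1x + 2y = 0.01535;  mass: 40.00x + 105.99y = 0.7605
Solving, x = 4.058 × 10^-3 mol, y = 5.644 × 10^-3 mol
mass of NaOH = 4.058 × 10^-3 × 40.00 = 0.1623 g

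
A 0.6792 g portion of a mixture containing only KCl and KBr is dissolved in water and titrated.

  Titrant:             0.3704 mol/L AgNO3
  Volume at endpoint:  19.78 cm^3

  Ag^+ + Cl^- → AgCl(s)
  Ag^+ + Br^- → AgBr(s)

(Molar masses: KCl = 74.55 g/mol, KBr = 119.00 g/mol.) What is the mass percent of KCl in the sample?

47.57 %

n(AgNO3) = 0.01978 × 0.3704 = 7.327 × 10^-3 mol
Let x = n(KCl), y = n(KBr).
Titrant: 1x + 1y = 7.327 × 10^-3;  mass: 74.55x + 119.00y = 0.6792
Solving, x = 4.334 × 10^-3 mol, y = 2.992 × 10^-3 mol
mass of KCl = 4.334 × 10^-3 × 74.55 = 0.3231 g
% KCl = 0.3231 / 0.6792 × 100 = 47.57 %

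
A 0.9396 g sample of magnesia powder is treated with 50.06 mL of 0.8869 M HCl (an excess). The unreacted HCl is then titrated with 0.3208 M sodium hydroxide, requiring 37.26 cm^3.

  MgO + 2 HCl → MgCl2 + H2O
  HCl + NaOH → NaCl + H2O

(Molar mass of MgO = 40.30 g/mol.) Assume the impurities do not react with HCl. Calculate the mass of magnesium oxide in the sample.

n(HCl) added = 0.05006 × 0.8869 = 0.04440 mol
n(NaOH) used in back-titration = 0.03726 × 0.3208 = 0.01195 mol
n(HCl) left over = 0.01195 mol (1:1 ratio)
n(HCl) consumed by analyte = 0.04440 − 0.01195 = 0.03245 mol
From the 1:2 ratio, n(MgO) = 1/2 × 0.03245 = 0.01622 mol
mass of MgO = 0.01622 × 40.30 = 0.6538 g

0.6538 g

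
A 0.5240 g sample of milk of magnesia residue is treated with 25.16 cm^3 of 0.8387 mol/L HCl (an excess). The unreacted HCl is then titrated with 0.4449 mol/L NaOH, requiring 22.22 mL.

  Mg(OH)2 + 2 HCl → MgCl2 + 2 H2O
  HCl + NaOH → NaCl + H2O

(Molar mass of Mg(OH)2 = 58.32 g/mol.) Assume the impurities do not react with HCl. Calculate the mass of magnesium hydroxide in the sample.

0.3271 g

n(HCl) added = 0.02516 × 0.8387 = 0.02110 mol
n(NaOH) used in back-titration = 0.02222 × 0.4449 = 9.886 × 10^-3 mol
n(HCl) left over = 9.886 × 10^-3 mol (1:1 ratio)
n(HCl) consumed by analyte = 0.02110 − 9.886 × 10^-3 = 0.01122 mol
From the 1:2 ratio, n(Mg(OH)2) = 1/2 × 0.01122 = 5.608 × 10^-3 mol
mass of Mg(OH)2 = 5.608 × 10^-3 × 58.32 = 0.3271 g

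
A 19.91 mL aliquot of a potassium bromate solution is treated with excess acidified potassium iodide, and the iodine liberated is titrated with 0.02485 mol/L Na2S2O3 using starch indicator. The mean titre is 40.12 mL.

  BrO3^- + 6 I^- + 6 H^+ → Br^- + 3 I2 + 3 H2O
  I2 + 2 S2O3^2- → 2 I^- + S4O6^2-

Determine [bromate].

0.008346 mol/L

n(S2O3^2-) = 0.04012 × 0.02485 = 9.970 × 10^-4 mol
n(I2) = n(S2O3^2-)/2 = 4.985 × 10^-4 mol
From the 1:3 ratio, n(BrO3^-) in the aliquot = 1/3 × 4.985 × 10^-4 = 1.662 × 10^-4 mol
[BrO3^-] = 1.662 × 10^-4 / 0.01991 = 0.008346 mol/L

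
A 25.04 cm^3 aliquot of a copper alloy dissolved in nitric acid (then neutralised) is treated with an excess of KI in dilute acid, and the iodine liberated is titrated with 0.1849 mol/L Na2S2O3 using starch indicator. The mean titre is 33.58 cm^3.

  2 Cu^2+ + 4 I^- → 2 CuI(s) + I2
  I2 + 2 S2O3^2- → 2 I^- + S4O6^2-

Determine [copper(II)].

0.2480 mol/L

n(S2O3^2-) = 0.03358 × 0.1849 = 6.209 × 10^-3 mol
n(I2) = n(S2O3^2-)/2 = 3.104 × 10^-3 mol
From the 2:1 ratio, n(Cu2+) in the aliquot = 2/1 × 3.104 × 10^-3 = 6.209 × 10^-3 mol
[Cu2+] = 6.209 × 10^-3 / 0.02504 = 0.2480 mol/L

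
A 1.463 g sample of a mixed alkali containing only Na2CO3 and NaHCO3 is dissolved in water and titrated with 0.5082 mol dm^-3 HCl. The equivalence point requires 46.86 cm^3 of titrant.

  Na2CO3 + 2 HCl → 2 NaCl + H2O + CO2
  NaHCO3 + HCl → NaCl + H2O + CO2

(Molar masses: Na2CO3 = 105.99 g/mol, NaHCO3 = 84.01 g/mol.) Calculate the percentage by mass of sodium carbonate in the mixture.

n(HCl) = 0.04686 × 0.5082 = 0.02381 mol
Let x = n(Na2CO3), y = n(NaHCO3).
Titrant: 2x + 1y = 0.02381;  mass: 105.99x + 84.01y = 1.463
Solving, x = 8.667 × 10^-3 mol, y = 6.480 × 10^-3 mol
mass of Na2CO3 = 8.667 × 10^-3 × 105.99 = 0.9187 g
% Na2CO3 = 0.9187 / 1.463 × 100 = 62.79 %

62.79 %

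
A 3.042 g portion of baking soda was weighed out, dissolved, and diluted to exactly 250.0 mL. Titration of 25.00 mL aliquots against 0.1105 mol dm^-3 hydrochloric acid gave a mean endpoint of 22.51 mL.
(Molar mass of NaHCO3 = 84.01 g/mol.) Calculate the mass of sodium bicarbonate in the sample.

2.090 g

NaHCO3 + HCl → NaCl + H2O + CO2
n(HCl) per titration = 0.02251 × 0.1105 = 2.487 × 10^-3 mol
n(NaHCO3) in each aliquot = 2.487 × 10^-3 mol (1:1 ratio)
n(NaHCO3) in the whole flask = 2.487 × 10^-3 × 250.0/25.00 = 0.02487 mol
mass of NaHCO3 = 0.02487 × 84.01 = 2.090 g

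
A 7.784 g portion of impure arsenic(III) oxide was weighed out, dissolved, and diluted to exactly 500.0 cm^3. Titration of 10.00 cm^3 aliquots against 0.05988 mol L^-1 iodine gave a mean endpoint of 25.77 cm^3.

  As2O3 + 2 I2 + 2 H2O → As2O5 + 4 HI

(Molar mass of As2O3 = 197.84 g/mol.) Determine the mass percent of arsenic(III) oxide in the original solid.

98.05 %

n(I2) per titration = 0.02577 × 0.05988 = 1.543 × 10^-3 mol
From the 1:2 ratio, n(As2O3) in each aliquot = 1/2 × 1.543 × 10^-3 = 7.716 × 10^-4 mol
n(As2O3) in the whole flask = 7.716 × 10^-4 × 500.0/10.00 = 0.03858 mol
mass of As2O3 = 0.03858 × 197.84 = 7.632 g
% As2O3 = 7.632 / 7.784 × 100 = 98.05 %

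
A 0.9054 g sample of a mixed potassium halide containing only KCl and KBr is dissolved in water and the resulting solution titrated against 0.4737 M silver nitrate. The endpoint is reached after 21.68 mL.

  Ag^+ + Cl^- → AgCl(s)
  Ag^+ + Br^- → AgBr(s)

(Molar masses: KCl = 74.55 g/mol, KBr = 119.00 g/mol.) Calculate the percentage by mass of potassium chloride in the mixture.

58.67 %

n(AgNO3) = 0.02168 × 0.4737 = 0.01027 mol
Let x = n(KCl), y = n(KBr).
Titrant: 1x + 1y = 0.01027;  mass: 74.55x + 119.00y = 0.9054
Solving, x = 7.125 × 10^-3 mol, y = 3.145 × 10^-3 mol
mass of KCl = 7.125 × 10^-3 × 74.55 = 0.5312 g
% KCl = 0.5312 / 0.9054 × 100 = 58.67 %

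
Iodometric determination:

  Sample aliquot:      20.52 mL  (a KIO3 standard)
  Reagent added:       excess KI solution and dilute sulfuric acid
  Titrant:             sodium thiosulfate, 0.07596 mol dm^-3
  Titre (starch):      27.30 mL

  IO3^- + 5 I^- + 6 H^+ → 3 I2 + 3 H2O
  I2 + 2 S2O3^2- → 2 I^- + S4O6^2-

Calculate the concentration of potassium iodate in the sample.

n(S2O3^2-) = 0.02730 × 0.07596 = 2.074 × 10^-3 mol
n(I2) = n(S2O3^2-)/2 = 1.037 × 10^-3 mol
From the 1:3 ratio, n(IO3^-) in the aliquot = 1/3 × 1.037 × 10^-3 = 3.456 × 10^-4 mol
[IO3^-] = 3.456 × 10^-4 / 0.02052 = 0.01684 mol/L

0.01684 mol/L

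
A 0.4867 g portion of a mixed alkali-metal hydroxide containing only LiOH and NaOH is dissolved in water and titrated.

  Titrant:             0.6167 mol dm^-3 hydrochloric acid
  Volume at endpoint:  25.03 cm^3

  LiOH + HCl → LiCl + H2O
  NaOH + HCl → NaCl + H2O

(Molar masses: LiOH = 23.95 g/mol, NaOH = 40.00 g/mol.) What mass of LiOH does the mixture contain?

0.1951 g

n(HCl) = 0.02503 × 0.6167 = 0.01544 mol
Let x = n(LiOH), y = n(NaOH).
Titrant: 1x + 1y = 0.01544;  mass: 23.95x + 40.00y = 0.4867
Solving, x = 8.146 × 10^-3 mol, y = 7.290 × 10^-3 mol
mass of LiOH = 8.146 × 10^-3 × 23.95 = 0.1951 g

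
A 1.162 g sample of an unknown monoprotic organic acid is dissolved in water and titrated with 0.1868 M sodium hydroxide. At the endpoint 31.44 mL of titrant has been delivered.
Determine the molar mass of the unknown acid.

197.9 g/mol

n(NaOH) = 0.03144 L × 0.1868 mol/L = 5.873 × 10^-3 mol
n(HA) = 5.873 × 10^-3 mol (1:1 ratio)
M = m / n = 1.162 g / 5.873 × 10^-3 mol = 197.9 g/mol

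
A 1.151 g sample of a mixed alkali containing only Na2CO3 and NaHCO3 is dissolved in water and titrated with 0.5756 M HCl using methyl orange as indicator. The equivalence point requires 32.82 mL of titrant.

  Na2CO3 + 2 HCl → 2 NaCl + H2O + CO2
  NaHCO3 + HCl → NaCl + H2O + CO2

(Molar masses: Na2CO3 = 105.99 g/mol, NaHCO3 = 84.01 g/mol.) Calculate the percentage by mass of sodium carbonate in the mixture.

64.73 %

n(HCl) = 0.03282 × 0.5756 = 0.01889 mol
Let x = n(Na2CO3), y = n(NaHCO3).
Titrant: 2x + 1y = 0.01889;  mass: 105.99x + 84.01y = 1.151
Solving, x = 7.030 × 10^-3 mol, y = 4.832 × 10^-3 mol
mass of Na2CO3 = 7.030 × 10^-3 × 105.99 = 0.7451 g
% Na2CO3 = 0.7451 / 1.151 × 100 = 64.73 %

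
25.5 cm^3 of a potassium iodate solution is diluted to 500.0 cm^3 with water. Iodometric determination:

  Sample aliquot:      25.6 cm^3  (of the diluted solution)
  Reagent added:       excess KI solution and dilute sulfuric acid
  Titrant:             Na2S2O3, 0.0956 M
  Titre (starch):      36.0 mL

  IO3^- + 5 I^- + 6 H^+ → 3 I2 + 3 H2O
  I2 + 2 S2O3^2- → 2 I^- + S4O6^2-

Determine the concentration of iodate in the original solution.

n(S2O3^2-) = 0.0360 × 0.0956 = 3.44 × 10^-3 mol
n(I2) = n(S2O3^2-)/2 = 1.72 × 10^-3 mol
From the 1:3 ratio, n(IO3^-) in the aliquot = 1/3 × 1.72 × 10^-3 = 5.74 × 10^-4 mol
[IO3^-]_dilute = 5.74 × 10^-4 / 0.0256 = 0.0224 mol/L
[IO3^-]_original = 0.0224 × 500.0/25.5 = 0.439 mol/L

0.439 M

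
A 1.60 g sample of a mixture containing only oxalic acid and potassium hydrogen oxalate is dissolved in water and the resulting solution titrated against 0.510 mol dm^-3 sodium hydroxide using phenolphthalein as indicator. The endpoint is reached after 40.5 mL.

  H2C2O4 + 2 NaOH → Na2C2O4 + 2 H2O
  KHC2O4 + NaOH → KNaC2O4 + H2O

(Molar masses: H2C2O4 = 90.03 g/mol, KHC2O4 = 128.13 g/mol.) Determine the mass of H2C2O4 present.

n(NaOH) = 0.0405 × 0.510 = 0.0207 mol
Let x = n(H2C2O4), y = n(KHC2O4).
Titrant: 2x + 1y = 0.0207;  mass: 90.03x + 128.13y = 1.60
Solving, x = 6.30 × 10^-3 mol, y = 8.06 × 10^-3 mol
mass of H2C2O4 = 6.30 × 10^-3 × 90.03 = 0.567 g

0.567 g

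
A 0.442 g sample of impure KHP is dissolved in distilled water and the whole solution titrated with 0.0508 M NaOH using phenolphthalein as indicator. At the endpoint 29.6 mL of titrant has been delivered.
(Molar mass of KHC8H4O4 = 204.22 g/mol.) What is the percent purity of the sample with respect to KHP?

69.5 %

KHC8H4O4 + NaOH → KNaC8H4O4 + H2O
n(NaOH) = 0.0296 L × 0.0508 mol/L = 1.50 × 10^-3 mol
n(KHC8H4O4) = 1.50 × 10^-3 mol (1:1 ratio)
mass of KHC8H4O4 = 1.50 × 10^-3 × 204.22 g/mol = 0.307 g
% KHC8H4O4 = 0.307 / 0.442 × 100 = 69.5 %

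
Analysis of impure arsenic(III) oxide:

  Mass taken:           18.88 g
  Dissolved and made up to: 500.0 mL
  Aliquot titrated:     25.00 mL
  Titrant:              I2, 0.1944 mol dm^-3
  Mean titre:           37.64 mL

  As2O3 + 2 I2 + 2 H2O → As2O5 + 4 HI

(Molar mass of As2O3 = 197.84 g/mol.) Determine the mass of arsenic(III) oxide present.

n(I2) per titration = 0.03764 × 0.1944 = 7.317 × 10^-3 mol
From the 1:2 ratio, n(As2O3) in each aliquot = 1/2 × 7.317 × 10^-3 = 3.659 × 10^-3 mol
n(As2O3) in the whole flask = 3.659 × 10^-3 × 500.0/25.00 = 0.07317 mol
mass of As2O3 = 0.07317 × 197.84 = 14.48 g

14.48 g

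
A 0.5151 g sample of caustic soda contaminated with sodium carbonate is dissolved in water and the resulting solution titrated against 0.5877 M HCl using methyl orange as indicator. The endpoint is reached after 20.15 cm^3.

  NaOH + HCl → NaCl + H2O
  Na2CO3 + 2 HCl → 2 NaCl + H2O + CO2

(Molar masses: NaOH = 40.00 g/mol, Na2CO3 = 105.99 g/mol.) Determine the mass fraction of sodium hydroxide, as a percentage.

67.21 %

n(HCl) = 0.02015 × 0.5877 = 0.01184 mol
Let x = n(NaOH), y = n(Na2CO3).
Titrant: 1x + 2y = 0.01184;  mass: 40.00x + 105.99y = 0.5151
Solving, x = 8.655 × 10^-3 mol, y = 1.593 × 10^-3 mol
mass of NaOH = 8.655 × 10^-3 × 40.00 = 0.3462 g
% NaOH = 0.3462 / 0.5151 × 100 = 67.21 %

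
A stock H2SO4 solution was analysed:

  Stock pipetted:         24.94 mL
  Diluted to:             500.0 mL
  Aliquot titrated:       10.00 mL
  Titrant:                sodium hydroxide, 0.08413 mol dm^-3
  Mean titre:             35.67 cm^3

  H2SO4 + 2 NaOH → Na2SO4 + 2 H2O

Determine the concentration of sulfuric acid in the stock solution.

3.008 mol/L

n(NaOH) = 0.03567 × 0.08413 = 3.001 × 10^-3 mol
From the 1:2 ratio, n(H2SO4) in the aliquot = 1/2 × 3.001 × 10^-3 = 1.500 × 10^-3 mol
[H2SO4]_dilute = 1.500 × 10^-3 / 0.01000 = 0.1500 mol/L
Dilution factor = 500.0 / 24.94 = 20.05
[H2SO4]_stock = 0.1500 × 20.05 = 3.008 mol/L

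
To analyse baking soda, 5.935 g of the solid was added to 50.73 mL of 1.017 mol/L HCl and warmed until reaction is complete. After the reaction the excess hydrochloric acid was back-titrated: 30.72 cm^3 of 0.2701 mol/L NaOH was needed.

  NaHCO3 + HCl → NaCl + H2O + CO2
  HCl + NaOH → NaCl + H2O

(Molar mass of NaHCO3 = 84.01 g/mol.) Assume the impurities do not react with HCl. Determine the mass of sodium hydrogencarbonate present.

3.637 g

n(HCl) added = 0.05073 × 1.017 = 0.05159 mol
n(NaOH) used in back-titration = 0.03072 × 0.2701 = 8.297 × 10^-3 mol
n(HCl) left over = 8.297 × 10^-3 mol (1:1 ratio)
n(HCl) consumed by analyte = 0.05159 − 8.297 × 10^-3 = 0.04329 mol
n(NaHCO3) = 0.04329 mol (1:1 ratio)
mass of NaHCO3 = 0.04329 × 84.01 = 3.637 g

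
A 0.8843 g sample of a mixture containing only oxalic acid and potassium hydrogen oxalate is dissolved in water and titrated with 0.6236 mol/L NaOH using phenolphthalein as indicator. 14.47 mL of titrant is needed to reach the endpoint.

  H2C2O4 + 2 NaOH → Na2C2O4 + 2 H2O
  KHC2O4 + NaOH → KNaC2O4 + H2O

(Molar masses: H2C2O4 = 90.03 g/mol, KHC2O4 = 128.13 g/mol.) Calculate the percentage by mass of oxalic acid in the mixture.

n(NaOH) = 0.01447 × 0.6236 = 9.023 × 10^-3 mol
Let x = n(H2C2O4), y = n(KHC2O4).
Titrant: 2x + 1y = 9.023 × 10^-3;  mass: 90.03x + 128.13y = 0.8843
Solving, x = 1.636 × 10^-3 mol, y = 5.752 × 10^-3 mol
mass of H2C2O4 = 1.636 × 10^-3 × 90.03 = 0.1472 g
% H2C2O4 = 0.1472 / 0.8843 × 100 = 16.65 %

16.65 %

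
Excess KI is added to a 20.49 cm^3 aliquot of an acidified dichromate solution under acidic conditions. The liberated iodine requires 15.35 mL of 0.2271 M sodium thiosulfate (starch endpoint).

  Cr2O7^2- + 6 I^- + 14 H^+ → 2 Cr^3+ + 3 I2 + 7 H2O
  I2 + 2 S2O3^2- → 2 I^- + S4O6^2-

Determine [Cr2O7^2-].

0.02836 M

n(S2O3^2-) = 0.01535 × 0.2271 = 3.486 × 10^-3 mol
n(I2) = n(S2O3^2-)/2 = 1.743 × 10^-3 mol
From the 1:3 ratio, n(Cr2O7^2-) in the aliquot = 1/3 × 1.743 × 10^-3 = 5.810 × 10^-4 mol
[Cr2O7^2-] = 5.810 × 10^-4 / 0.02049 = 0.02836 mol/L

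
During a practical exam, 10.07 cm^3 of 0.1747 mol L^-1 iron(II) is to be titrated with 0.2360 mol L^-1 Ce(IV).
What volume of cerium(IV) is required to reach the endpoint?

7.454 mL

Ce^4+ + Fe^2+ → Ce^3+ + Fe^3+
n(Fe2+) = 0.01007 L × 0.1747 mol/L = 1.759 × 10^-3 mol
n(Ce4+) = 1.759 × 10^-3 mol (1:1 stoichiometry)
V(Ce4+) = 1.759 × 10^-3 mol / 0.2360 mol/L = 0.007454 L = 7.454 mL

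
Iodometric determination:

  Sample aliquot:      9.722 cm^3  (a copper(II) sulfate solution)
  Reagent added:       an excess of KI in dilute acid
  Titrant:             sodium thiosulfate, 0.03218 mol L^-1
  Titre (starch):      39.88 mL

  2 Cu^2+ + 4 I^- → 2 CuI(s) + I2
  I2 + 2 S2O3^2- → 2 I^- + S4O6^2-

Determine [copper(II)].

n(S2O3^2-) = 0.03988 × 0.03218 = 1.283 × 10^-3 mol
n(I2) = n(S2O3^2-)/2 = 6.417 × 10^-4 mol
From the 2:1 ratio, n(Cu2+) in the aliquot = 2/1 × 6.417 × 10^-4 = 1.283 × 10^-3 mol
[Cu2+] = 1.283 × 10^-3 / 0.009722 = 0.1320 mol/L

0.1320 mol/L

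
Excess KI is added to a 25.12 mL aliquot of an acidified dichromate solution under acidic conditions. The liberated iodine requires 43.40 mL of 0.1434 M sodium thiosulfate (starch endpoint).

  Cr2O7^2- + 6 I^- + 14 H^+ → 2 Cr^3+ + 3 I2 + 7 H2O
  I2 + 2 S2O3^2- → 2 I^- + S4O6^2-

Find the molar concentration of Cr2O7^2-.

n(S2O3^2-) = 0.04340 × 0.1434 = 6.224 × 10^-3 mol
n(I2) = n(S2O3^2-)/2 = 3.112 × 10^-3 mol
From the 1:3 ratio, n(Cr2O7^2-) in the aliquot = 1/3 × 3.112 × 10^-3 = 1.037 × 10^-3 mol
[Cr2O7^2-] = 1.037 × 10^-3 / 0.02512 = 0.04129 mol/L

0.04129 M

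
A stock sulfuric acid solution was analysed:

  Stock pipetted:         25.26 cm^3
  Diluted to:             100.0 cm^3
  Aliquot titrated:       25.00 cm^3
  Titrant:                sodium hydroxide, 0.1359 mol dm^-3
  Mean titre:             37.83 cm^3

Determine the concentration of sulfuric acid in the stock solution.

H2SO4 + 2 NaOH → Na2SO4 + 2 H2O
n(NaOH) = 0.03783 × 0.1359 = 5.141 × 10^-3 mol
From the 1:2 ratio, n(H2SO4) in the aliquot = 1/2 × 5.141 × 10^-3 = 2.571 × 10^-3 mol
[H2SO4]_dilute = 2.571 × 10^-3 / 0.02500 = 0.1028 mol/L
Dilution factor = 100.0 / 25.26 = 3.959
[H2SO4]_stock = 0.1028 × 3.959 = 0.4071 mol/L

0.4071 mol/L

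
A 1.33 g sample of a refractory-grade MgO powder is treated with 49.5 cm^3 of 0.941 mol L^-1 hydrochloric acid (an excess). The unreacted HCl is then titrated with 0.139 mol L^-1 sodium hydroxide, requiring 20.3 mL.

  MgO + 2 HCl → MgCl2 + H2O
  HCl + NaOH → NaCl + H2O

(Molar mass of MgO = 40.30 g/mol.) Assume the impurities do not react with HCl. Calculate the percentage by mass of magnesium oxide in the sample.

66.3 %

n(HCl) added = 0.0495 × 0.941 = 0.0466 mol
n(NaOH) used in back-titration = 0.0203 × 0.139 = 2.82 × 10^-3 mol
n(HCl) left over = 2.82 × 10^-3 mol (1:1 ratio)
n(HCl) consumed by analyte = 0.0466 − 2.82 × 10^-3 = 0.0438 mol
From the 1:2 ratio, n(MgO) = 1/2 × 0.0438 = 0.0219 mol
mass of MgO = 0.0219 × 40.30 = 0.882 g
% MgO = 0.882 / 1.33 × 100 = 66.3 %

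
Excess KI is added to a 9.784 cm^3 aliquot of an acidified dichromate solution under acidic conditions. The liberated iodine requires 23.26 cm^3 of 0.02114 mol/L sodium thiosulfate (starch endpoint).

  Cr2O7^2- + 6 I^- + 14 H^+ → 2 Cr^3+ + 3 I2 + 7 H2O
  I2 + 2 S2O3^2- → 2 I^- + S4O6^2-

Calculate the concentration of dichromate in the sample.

0.008376 mol/L

n(S2O3^2-) = 0.02326 × 0.02114 = 4.917 × 10^-4 mol
n(I2) = n(S2O3^2-)/2 = 2.459 × 10^-4 mol
From the 1:3 ratio, n(Cr2O7^2-) in the aliquot = 1/3 × 2.459 × 10^-4 = 8.195 × 10^-5 mol
[Cr2O7^2-] = 8.195 × 10^-5 / 0.009784 = 0.008376 mol/L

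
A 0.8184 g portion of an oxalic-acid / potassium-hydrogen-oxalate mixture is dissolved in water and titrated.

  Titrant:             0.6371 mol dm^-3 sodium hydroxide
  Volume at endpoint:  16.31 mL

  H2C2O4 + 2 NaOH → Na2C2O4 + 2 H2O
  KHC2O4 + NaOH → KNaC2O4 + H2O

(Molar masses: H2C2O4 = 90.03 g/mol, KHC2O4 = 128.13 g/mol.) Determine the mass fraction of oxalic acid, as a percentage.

n(NaOH) = 0.01631 × 0.6371 = 0.01039 mol
Let x = n(H2C2O4), y = n(KHC2O4).
Titrant: 2x + 1y = 0.01039;  mass: 90.03x + 128.13y = 0.8184
Solving, x = 3.086 × 10^-3 mol, y = 4.219 × 10^-3 mol
mass of H2C2O4 = 3.086 × 10^-3 × 90.03 = 0.2778 g
% H2C2O4 = 0.2778 / 0.8184 × 100 = 33.95 %

33.95 %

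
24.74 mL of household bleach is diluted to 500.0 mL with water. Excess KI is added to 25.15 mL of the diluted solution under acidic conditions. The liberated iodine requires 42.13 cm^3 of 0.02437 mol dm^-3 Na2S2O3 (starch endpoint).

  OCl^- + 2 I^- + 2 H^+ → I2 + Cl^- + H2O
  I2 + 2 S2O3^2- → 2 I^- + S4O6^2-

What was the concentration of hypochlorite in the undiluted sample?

n(S2O3^2-) = 0.04213 × 0.02437 = 1.027 × 10^-3 mol
n(I2) = n(S2O3^2-)/2 = 5.134 × 10^-4 mol
n(OCl^-) in the aliquot = 5.134 × 10^-4 mol (1:1 ratio)
[OCl^-]_dilute = 5.134 × 10^-4 / 0.02515 = 0.02041 mol/L
[OCl^-]_original = 0.02041 × 500.0/24.74 = 0.4125 mol/L

0.4125 mol/L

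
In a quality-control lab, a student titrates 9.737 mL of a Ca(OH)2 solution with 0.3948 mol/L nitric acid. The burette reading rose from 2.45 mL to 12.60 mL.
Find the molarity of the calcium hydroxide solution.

Ca(OH)2 + 2 HNO3 → Ca(NO3)2 + 2 H2O
n(HNO3) = 0.01015 L × 0.3948 mol/L = 4.007 × 10^-3 mol
From the 1:2 mole ratio, n(Ca(OH)2) = 1/2 × 4.007 × 10^-3 = 2.004 × 10^-3 mol
[Ca(OH)2] = 2.004 × 10^-3 mol / 0.009737 L = 0.2058 mol/L

0.2058 mol/L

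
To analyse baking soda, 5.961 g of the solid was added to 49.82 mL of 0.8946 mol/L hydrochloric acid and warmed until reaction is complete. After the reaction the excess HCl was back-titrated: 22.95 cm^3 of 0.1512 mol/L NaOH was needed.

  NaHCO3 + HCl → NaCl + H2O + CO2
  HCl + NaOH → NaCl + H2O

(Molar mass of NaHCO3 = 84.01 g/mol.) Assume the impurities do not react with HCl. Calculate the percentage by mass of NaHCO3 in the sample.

57.92 %

n(HCl) added = 0.04982 × 0.8946 = 0.04457 mol
n(NaOH) used in back-titration = 0.02295 × 0.1512 = 3.470 × 10^-3 mol
n(HCl) left over = 3.470 × 10^-3 mol (1:1 ratio)
n(HCl) consumed by analyte = 0.04457 − 3.470 × 10^-3 = 0.04110 mol
n(NaHCO3) = 0.04110 mol (1:1 ratio)
mass of NaHCO3 = 0.04110 × 84.01 = 3.453 g
% NaHCO3 = 3.453 / 5.961 × 100 = 57.92 %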